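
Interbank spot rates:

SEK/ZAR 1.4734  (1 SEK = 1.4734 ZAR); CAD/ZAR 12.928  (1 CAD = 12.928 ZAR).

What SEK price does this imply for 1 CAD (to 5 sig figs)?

1 CAD × 12.928 = 12.928 ZAR
12.928 ZAR ÷ 1.4734 = 8.77426 SEK

CAD/SEK = 8.7743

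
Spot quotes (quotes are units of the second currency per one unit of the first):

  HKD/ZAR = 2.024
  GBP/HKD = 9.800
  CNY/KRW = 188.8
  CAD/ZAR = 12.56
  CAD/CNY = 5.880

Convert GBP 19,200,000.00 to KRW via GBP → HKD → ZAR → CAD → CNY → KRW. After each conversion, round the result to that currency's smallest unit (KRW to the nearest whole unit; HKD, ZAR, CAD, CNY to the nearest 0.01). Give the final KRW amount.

GBP 19,200,000.00 × 9.800 = HKD 188,160,000.00
HKD 188,160,000.00 × 2.024 = ZAR 380,835,840.00
ZAR 380,835,840.00 ÷ 12.56 = CAD 30,321,324.84
CAD 30,321,324.84 × 5.880 = CNY 178,289,390.06
CNY 178,289,390.06 × 188.8 = KRW 33,661,036,843

KRW 33,661,036,843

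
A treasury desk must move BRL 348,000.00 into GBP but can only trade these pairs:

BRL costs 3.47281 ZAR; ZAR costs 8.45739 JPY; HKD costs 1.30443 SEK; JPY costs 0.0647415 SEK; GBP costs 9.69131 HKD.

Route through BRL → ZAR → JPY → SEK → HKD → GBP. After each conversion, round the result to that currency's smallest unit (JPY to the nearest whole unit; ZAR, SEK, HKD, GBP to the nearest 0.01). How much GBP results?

BRL 348,000.00 × 3.47281 = ZAR 1,208,537.88
ZAR 1,208,537.88 × 8.45739 = JPY 10,221,076
JPY 10,221,076 × 0.0647415 = SEK 661,727.79
SEK 661,727.79 ÷ 1.30443 = HKD 507,292.68
HKD 507,292.68 ÷ 9.69131 = GBP 52,345.11

GBP 52,345.11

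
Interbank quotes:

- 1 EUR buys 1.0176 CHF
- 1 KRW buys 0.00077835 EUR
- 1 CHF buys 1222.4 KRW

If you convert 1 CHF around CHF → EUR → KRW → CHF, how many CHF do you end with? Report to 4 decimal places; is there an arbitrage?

1.0328 (arbitrage exists)

Around CHF → EUR → KRW → CHF: 1 ÷ 1.0176 ÷ 0.00077835 ÷ 1222.4 = 1.032844
Product > 1; profitable direction is CHF → EUR → KRW → CHF.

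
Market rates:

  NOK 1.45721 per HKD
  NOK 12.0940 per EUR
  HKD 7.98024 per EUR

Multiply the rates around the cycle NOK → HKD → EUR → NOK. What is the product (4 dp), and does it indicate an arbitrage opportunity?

1.0400 (arbitrage exists)

Around NOK → HKD → EUR → NOK: 1 ÷ 1.45721 ÷ 7.98024 × 12.0940 = 1.039996
Product > 1; profitable direction is NOK → HKD → EUR → NOK.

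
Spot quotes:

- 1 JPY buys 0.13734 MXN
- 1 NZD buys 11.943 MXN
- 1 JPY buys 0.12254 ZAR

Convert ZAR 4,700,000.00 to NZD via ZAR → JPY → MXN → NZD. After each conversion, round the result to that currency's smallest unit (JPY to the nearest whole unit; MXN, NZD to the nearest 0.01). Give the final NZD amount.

ZAR 4,700,000.00 ÷ 0.12254 = JPY 38,354,823
JPY 38,354,823 × 0.13734 = MXN 5,267,651.39
MXN 5,267,651.39 ÷ 11.943 = NZD 441,066.01

NZD 441,066.01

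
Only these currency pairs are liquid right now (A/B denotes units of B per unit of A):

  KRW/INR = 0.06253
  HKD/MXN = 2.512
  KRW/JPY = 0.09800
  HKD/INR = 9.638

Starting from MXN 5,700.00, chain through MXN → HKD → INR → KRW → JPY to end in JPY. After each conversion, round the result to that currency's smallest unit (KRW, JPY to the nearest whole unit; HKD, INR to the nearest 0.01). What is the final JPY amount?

MXN 5,700.00 ÷ 2.512 = HKD 2,269.11
HKD 2,269.11 × 9.638 = INR 21,869.68
INR 21,869.68 ÷ 0.06253 = KRW 349,747
KRW 349,747 × 0.09800 = JPY 34,275

JPY 34,275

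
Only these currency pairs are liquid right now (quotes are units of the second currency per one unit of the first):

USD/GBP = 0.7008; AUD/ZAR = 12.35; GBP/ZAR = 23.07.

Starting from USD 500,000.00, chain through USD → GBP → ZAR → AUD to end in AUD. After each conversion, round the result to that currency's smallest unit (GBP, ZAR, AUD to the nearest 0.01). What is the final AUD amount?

USD 500,000.00 × 0.7008 = GBP 350,400.00
GBP 350,400.00 × 23.07 = ZAR 8,083,728.00
ZAR 8,083,728.00 ÷ 12.35 = AUD 654,552.87

AUD 654,552.87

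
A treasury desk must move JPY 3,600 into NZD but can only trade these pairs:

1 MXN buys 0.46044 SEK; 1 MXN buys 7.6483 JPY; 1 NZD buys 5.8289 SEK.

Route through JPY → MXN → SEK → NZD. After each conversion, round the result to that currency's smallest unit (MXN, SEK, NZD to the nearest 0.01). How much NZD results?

JPY 3,600 ÷ 7.6483 = MXN 470.69
MXN 470.69 × 0.46044 = SEK 216.72
SEK 216.72 ÷ 5.8289 = NZD 37.18

NZD 37.18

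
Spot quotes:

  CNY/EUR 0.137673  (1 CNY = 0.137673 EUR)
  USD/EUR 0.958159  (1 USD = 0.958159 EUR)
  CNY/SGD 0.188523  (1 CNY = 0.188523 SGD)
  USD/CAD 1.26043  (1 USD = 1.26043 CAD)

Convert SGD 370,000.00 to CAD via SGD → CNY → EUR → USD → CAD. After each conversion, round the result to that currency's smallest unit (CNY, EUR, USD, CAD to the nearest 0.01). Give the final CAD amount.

SGD 370,000.00 ÷ 0.188523 = CNY 1,962,625.25
CNY 1,962,625.25 × 0.137673 = EUR 270,200.51
EUR 270,200.51 ÷ 0.958159 = USD 281,999.66
USD 281,999.66 × 1.26043 = CAD 355,440.83

CAD 355,440.83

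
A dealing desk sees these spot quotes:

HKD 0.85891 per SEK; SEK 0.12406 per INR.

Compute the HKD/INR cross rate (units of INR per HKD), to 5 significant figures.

HKD/INR = 9.3847

1 HKD ÷ 0.85891 = 1.16427 SEK
1.16427 SEK ÷ 0.12406 = 9.3847 INR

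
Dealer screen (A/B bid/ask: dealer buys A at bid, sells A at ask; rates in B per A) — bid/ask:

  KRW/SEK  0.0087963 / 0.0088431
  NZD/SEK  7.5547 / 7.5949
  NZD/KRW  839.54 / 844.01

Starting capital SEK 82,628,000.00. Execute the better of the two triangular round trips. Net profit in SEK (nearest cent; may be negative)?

Best loop SEK → KRW → NZD → SEK:
SEK 82,628,000.00 ÷ 0.0088431 (buy KRW at ask) = KRW 9,343,782,158
KRW 9,343,782,158 ÷ 844.01 (buy NZD at ask) = NZD 11,070,700.77
NZD 11,070,700.77 × 7.5547 (sell NZD at bid) = SEK 83,635,823.12

Net profit: SEK 1,007,823.12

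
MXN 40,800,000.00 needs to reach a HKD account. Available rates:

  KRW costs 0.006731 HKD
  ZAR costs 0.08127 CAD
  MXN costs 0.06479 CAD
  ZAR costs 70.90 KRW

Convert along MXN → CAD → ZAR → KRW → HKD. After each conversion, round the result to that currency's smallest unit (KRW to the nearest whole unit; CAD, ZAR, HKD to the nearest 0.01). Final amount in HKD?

HKD 15,522,572.93

MXN 40,800,000.00 × 0.06479 = CAD 2,643,432.00
CAD 2,643,432.00 ÷ 0.08127 = ZAR 32,526,541.16
ZAR 32,526,541.16 × 70.90 = KRW 2,306,131,768
KRW 2,306,131,768 × 0.006731 = HKD 15,522,572.93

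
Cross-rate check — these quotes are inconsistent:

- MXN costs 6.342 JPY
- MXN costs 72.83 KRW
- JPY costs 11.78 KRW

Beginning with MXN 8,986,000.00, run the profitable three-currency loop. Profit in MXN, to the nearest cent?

Profit: MXN 231,807.46

Profitable loop is MXN → JPY → KRW → MXN:
MXN 8,986,000.00 × 6.342 = JPY 56,989,212
JPY 56,989,212 × 11.78 = KRW 671,332,917
KRW 671,332,917 ÷ 72.83 = MXN 9,217,807.46
Profit = MXN 9,217,807.46 − MXN 8,986,000.00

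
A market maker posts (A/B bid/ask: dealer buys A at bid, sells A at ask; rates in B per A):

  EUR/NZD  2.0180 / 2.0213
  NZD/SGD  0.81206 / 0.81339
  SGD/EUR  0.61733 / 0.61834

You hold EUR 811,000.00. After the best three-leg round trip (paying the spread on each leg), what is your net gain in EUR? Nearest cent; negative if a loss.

Net profit: EUR 9,441.31

Best loop EUR → NZD → SGD → EUR:
EUR 811,000.00 × 2.0180 (sell EUR at bid) = NZD 1,636,598.00
NZD 1,636,598.00 × 0.81206 (sell NZD at bid) = SGD 1,329,015.77
SGD 1,329,015.77 × 0.61733 (sell SGD at bid) = EUR 820,441.31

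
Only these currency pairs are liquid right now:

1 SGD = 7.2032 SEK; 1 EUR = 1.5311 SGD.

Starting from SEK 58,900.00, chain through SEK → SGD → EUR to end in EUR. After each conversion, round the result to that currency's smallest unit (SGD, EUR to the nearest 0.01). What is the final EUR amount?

SEK 58,900.00 ÷ 7.2032 = SGD 8,176.92
SGD 8,176.92 ÷ 1.5311 = EUR 5,340.55

EUR 5,340.55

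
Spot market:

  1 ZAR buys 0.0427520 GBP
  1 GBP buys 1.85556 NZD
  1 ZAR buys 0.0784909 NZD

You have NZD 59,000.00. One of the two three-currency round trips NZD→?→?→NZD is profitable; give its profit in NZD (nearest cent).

Profitable loop is NZD → ZAR → GBP → NZD:
NZD 59,000.00 ÷ 0.0784909 = ZAR 751,679.49
ZAR 751,679.49 × 0.0427520 = GBP 32,135.80
GBP 32,135.80 × 1.85556 = NZD 59,629.91
Profit = NZD 59,629.91 − NZD 59,000.00

Profit: NZD 629.91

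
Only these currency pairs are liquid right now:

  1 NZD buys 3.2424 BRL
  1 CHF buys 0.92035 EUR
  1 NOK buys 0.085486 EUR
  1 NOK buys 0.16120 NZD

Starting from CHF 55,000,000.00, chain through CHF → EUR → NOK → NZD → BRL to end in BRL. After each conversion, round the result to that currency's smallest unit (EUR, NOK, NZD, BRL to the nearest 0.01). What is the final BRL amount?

CHF 55,000,000.00 × 0.92035 = EUR 50,619,250.00
EUR 50,619,250.00 ÷ 0.085486 = NOK 592,134,969.47
NOK 592,134,969.47 × 0.16120 = NZD 95,452,157.08
NZD 95,452,157.08 × 3.2424 = BRL 309,494,074.12

BRL 309,494,074.12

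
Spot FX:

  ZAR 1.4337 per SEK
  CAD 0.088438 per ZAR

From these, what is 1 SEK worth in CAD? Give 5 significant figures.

SEK/CAD = 0.12679

1 SEK × 1.4337 = 1.4337 ZAR
1.4337 ZAR × 0.088438 = 0.126794 CAD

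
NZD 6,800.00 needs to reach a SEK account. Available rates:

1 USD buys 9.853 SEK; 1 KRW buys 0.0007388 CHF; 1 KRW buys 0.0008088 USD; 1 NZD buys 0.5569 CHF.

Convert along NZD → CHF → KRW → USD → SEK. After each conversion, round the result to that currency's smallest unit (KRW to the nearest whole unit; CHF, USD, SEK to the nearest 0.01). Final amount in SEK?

NZD 6,800.00 × 0.5569 = CHF 3,786.92
CHF 3,786.92 ÷ 0.0007388 = KRW 5,125,772
KRW 5,125,772 × 0.0008088 = USD 4,145.72
USD 4,145.72 × 9.853 = SEK 40,847.78

SEK 40,847.78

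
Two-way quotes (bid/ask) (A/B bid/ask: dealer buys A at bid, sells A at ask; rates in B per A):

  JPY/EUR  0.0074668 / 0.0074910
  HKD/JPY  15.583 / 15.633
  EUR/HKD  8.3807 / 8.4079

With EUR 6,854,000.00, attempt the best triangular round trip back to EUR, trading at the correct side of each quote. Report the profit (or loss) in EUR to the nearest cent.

Net profit: EUR 107,044.94

Best loop EUR → JPY → HKD → EUR:
EUR 6,854,000.00 ÷ 0.0074910 (buy JPY at ask) = JPY 914,964,624
JPY 914,964,624 ÷ 15.633 (buy HKD at ask) = HKD 58,527,769.73
HKD 58,527,769.73 ÷ 8.4079 (buy EUR at ask) = EUR 6,961,044.94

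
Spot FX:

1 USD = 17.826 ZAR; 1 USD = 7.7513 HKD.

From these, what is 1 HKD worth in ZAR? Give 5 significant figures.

1 HKD ÷ 7.7513 = 0.129011 USD
0.129011 USD × 17.826 = 2.29974 ZAR

HKD/ZAR = 2.2997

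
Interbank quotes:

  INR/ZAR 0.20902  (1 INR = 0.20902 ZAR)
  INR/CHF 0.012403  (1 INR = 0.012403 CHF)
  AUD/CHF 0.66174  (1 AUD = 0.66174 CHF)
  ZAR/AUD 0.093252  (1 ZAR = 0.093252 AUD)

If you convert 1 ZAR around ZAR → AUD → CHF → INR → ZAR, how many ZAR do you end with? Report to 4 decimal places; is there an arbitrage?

1.0399 (arbitrage exists)

Around ZAR → AUD → CHF → INR → ZAR: 1 × 0.093252 × 0.66174 ÷ 0.012403 × 0.20902 = 1.039936
Product > 1; profitable direction is ZAR → AUD → CHF → INR → ZAR.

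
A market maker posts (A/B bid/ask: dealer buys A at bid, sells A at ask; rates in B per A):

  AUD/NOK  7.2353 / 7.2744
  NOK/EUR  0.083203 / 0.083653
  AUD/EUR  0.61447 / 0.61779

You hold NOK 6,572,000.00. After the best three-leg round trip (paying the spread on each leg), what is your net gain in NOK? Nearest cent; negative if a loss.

Best loop NOK → AUD → EUR → NOK:
NOK 6,572,000.00 ÷ 7.2744 (buy AUD at ask) = AUD 903,442.21
AUD 903,442.21 × 0.61447 (sell AUD at bid) = EUR 555,138.13
EUR 555,138.13 ÷ 0.083653 (buy NOK at ask) = NOK 6,636,201.14

Net profit: NOK 64,201.14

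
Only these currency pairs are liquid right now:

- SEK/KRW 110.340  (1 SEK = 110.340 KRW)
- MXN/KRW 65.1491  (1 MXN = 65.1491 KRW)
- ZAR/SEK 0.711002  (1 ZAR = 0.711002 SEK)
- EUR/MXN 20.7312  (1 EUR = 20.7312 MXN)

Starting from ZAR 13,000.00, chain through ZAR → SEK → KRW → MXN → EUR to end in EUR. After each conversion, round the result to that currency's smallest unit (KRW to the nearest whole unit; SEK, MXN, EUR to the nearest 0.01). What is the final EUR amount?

EUR 755.12

ZAR 13,000.00 × 0.711002 = SEK 9,243.03
SEK 9,243.03 × 110.340 = KRW 1,019,876
KRW 1,019,876 ÷ 65.1491 = MXN 15,654.49
MXN 15,654.49 ÷ 20.7312 = EUR 755.12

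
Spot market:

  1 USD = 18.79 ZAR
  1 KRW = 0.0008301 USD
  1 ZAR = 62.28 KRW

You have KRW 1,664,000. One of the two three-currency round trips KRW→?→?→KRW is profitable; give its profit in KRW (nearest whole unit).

Profitable loop is KRW → ZAR → USD → KRW:
KRW 1,664,000 ÷ 62.28 = ZAR 26,718.05
ZAR 26,718.05 ÷ 18.79 = USD 1,421.93
USD 1,421.93 ÷ 0.0008301 = KRW 1,712,961
Profit = KRW 1,712,961 − KRW 1,664,000

Profit: KRW 48,961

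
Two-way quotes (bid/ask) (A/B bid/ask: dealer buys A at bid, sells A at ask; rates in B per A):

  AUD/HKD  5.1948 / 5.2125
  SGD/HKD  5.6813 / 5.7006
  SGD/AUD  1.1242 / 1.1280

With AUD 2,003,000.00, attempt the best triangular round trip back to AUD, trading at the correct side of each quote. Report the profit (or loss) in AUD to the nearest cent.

Net profit: AUD 48,978.44

Best loop AUD → HKD → SGD → AUD:
AUD 2,003,000.00 × 5.1948 (sell AUD at bid) = HKD 10,405,184.40
HKD 10,405,184.40 ÷ 5.7006 (buy SGD at ask) = SGD 1,825,278.81
SGD 1,825,278.81 × 1.1242 (sell SGD at bid) = AUD 2,051,978.44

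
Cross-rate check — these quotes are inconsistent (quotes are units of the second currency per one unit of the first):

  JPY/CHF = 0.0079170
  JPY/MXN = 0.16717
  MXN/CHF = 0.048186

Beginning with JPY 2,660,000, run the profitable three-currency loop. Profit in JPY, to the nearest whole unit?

Profit: JPY 46,451

Profitable loop is JPY → MXN → CHF → JPY:
JPY 2,660,000 × 0.16717 = MXN 444,672.20
MXN 444,672.20 × 0.048186 = CHF 21,426.97
CHF 21,426.97 ÷ 0.0079170 = JPY 2,706,451
Profit = JPY 2,706,451 − JPY 2,660,000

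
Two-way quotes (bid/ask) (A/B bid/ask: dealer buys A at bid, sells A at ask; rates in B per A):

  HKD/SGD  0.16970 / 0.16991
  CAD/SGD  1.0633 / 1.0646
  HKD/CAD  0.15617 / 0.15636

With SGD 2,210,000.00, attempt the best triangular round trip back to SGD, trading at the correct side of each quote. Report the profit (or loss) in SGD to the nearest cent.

Net profit: SGD 43,004.15

Best loop SGD → CAD → HKD → SGD:
SGD 2,210,000.00 ÷ 1.0646 (buy CAD at ask) = CAD 2,075,897.05
CAD 2,075,897.05 ÷ 0.15636 (buy HKD at ask) = HKD 13,276,394.54
HKD 13,276,394.54 × 0.16970 (sell HKD at bid) = SGD 2,253,004.15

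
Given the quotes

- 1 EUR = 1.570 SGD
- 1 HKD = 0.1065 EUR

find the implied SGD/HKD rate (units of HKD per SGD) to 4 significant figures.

1 SGD ÷ 1.570 = 0.636943 EUR
0.636943 EUR ÷ 0.1065 = 5.98068 HKD

SGD/HKD = 5.981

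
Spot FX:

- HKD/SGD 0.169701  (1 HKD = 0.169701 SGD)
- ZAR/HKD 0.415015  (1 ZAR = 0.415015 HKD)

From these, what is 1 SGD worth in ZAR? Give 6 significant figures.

1 SGD ÷ 0.169701 = 5.89272 HKD
5.89272 HKD ÷ 0.415015 = 14.1988 ZAR

SGD/ZAR = 14.1988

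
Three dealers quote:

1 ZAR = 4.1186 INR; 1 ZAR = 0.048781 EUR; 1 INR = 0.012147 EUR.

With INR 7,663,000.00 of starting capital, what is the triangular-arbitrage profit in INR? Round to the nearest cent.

Profitable loop is INR → EUR → ZAR → INR:
INR 7,663,000.00 × 0.012147 = EUR 93,082.46
EUR 93,082.46 ÷ 0.048781 = ZAR 1,908,170.41
ZAR 1,908,170.41 × 4.1186 = INR 7,858,990.67
Profit = INR 7,858,990.67 − INR 7,663,000.00

Profit: INR 195,990.67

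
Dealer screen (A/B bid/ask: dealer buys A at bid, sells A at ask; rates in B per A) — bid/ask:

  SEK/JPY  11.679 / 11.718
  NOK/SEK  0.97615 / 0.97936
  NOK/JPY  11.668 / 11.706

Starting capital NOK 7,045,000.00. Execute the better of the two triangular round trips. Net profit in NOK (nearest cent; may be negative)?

Best loop NOK → JPY → SEK → NOK:
NOK 7,045,000.00 × 11.668 (sell NOK at bid) = JPY 82,201,060
JPY 82,201,060 ÷ 11.718 (buy SEK at ask) = SEK 7,014,939.41
SEK 7,014,939.41 ÷ 0.97936 (buy NOK at ask) = NOK 7,162,779.17

Net profit: NOK 117,779.17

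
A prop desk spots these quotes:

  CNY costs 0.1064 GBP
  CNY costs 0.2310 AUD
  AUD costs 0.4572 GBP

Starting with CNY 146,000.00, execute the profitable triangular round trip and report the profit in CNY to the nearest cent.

Profitable loop is CNY → GBP → AUD → CNY:
CNY 146,000.00 × 0.1064 = GBP 15,534.40
GBP 15,534.40 ÷ 0.4572 = AUD 33,977.25
AUD 33,977.25 ÷ 0.2310 = CNY 147,087.67
Profit = CNY 147,087.67 − CNY 146,000.00

Profit: CNY 1,087.67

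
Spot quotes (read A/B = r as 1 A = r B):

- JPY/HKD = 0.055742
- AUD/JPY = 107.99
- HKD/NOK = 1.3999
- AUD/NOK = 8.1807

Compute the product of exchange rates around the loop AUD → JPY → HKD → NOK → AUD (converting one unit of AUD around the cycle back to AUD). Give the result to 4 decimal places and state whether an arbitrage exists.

1.0301 (arbitrage exists)

Around AUD → JPY → HKD → NOK → AUD: 1 × 107.99 × 0.055742 × 1.3999 ÷ 8.1807 = 1.030084
Product > 1; profitable direction is AUD → JPY → HKD → NOK → AUD.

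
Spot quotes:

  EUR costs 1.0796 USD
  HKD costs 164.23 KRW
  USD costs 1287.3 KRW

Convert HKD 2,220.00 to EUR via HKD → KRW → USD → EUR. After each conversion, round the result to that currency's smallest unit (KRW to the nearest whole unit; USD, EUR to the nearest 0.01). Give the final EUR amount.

EUR 262.34

HKD 2,220.00 × 164.23 = KRW 364,591
KRW 364,591 ÷ 1287.3 = USD 283.22
USD 283.22 ÷ 1.0796 = EUR 262.34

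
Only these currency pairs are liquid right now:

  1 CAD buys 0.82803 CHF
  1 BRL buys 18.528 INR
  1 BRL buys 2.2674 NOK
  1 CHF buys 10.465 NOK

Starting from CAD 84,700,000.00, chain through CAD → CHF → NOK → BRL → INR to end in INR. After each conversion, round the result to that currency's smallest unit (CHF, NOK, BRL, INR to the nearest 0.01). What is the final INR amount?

CAD 84,700,000.00 × 0.82803 = CHF 70,134,141.00
CHF 70,134,141.00 × 10.465 = NOK 733,953,785.56
NOK 733,953,785.56 ÷ 2.2674 = BRL 323,698,414.73
BRL 323,698,414.73 × 18.528 = INR 5,997,484,228.12

INR 5,997,484,228.12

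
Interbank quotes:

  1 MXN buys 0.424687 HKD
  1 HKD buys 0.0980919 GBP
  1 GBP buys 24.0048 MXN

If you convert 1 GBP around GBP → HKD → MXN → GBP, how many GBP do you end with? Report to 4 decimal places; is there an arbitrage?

1.0000 (no arbitrage)

Around GBP → HKD → MXN → GBP: 1 ÷ 0.0980919 ÷ 0.424687 ÷ 24.0048 = 1.000000
Product ≈ 1 (deviation 0.000%, within rounding noise).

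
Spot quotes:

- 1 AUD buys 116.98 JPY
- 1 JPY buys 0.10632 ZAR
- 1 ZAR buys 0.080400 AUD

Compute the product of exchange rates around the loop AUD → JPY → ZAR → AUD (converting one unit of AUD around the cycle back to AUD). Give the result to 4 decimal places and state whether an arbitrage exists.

Around AUD → JPY → ZAR → AUD: 1 × 116.98 × 0.10632 × 0.080400 = 0.999960
Product ≈ 1 (deviation 0.004%, within rounding noise).

1.0000 (no arbitrage)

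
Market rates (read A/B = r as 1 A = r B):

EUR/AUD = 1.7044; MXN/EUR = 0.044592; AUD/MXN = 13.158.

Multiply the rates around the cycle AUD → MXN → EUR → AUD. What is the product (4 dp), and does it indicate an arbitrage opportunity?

Around AUD → MXN → EUR → AUD: 1 × 13.158 × 0.044592 × 1.7044 = 1.000042
Product ≈ 1 (deviation 0.004%, within rounding noise).

1.0000 (no arbitrage)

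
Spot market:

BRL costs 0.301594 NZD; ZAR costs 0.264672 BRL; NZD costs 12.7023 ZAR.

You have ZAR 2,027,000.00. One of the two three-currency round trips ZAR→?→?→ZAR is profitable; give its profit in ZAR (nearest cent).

Profitable loop is ZAR → BRL → NZD → ZAR:
ZAR 2,027,000.00 × 0.264672 = BRL 536,490.14
BRL 536,490.14 × 0.301594 = NZD 161,802.21
NZD 161,802.21 × 12.7023 = ZAR 2,055,260.19
Profit = ZAR 2,055,260.19 − ZAR 2,027,000.00

Profit: ZAR 28,260.19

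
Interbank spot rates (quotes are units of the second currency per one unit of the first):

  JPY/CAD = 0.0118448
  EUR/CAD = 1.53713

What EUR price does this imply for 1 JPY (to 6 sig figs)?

1 JPY × 0.0118448 = 0.0118448 CAD
0.0118448 CAD ÷ 1.53713 = 0.00770579 EUR

JPY/EUR = 0.00770579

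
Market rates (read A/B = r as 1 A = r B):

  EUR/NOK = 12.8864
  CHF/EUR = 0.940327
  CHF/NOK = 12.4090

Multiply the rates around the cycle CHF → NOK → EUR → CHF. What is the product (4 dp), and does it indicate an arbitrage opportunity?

1.0241 (arbitrage exists)

Around CHF → NOK → EUR → CHF: 1 × 12.4090 ÷ 12.8864 ÷ 0.940327 = 1.024062
Product > 1; profitable direction is CHF → NOK → EUR → CHF.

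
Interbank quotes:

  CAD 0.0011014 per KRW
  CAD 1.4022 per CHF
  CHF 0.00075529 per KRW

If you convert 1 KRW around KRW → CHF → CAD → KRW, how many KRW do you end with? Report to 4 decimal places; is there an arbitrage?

Around KRW → CHF → CAD → KRW: 1 × 0.00075529 × 1.4022 ÷ 0.0011014 = 0.961565
Product < 1; profitable direction is KRW → CAD → CHF → KRW.

0.9616 (arbitrage exists)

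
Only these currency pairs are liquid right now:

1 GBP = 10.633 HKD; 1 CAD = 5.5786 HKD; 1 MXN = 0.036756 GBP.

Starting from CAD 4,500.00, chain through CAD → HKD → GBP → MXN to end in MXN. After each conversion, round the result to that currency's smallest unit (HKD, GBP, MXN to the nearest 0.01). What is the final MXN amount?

CAD 4,500.00 × 5.5786 = HKD 25,103.70
HKD 25,103.70 ÷ 10.633 = GBP 2,360.92
GBP 2,360.92 ÷ 0.036756 = MXN 64,232.23

MXN 64,232.23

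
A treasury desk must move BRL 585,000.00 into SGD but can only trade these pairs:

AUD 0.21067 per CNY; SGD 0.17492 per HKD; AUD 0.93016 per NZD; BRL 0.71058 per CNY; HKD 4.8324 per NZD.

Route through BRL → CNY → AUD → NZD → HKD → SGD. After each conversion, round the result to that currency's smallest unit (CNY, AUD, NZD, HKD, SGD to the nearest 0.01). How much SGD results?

BRL 585,000.00 ÷ 0.71058 = CNY 823,271.13
CNY 823,271.13 × 0.21067 = AUD 173,438.53
AUD 173,438.53 ÷ 0.93016 = NZD 186,460.96
NZD 186,460.96 × 4.8324 = HKD 901,053.94
HKD 901,053.94 × 0.17492 = SGD 157,612.36

SGD 157,612.36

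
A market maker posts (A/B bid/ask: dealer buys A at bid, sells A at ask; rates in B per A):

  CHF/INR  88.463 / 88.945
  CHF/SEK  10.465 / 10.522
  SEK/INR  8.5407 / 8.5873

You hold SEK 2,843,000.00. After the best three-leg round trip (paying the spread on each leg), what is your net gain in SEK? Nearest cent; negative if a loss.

Net profit: SEK 13,853.83

Best loop SEK → INR → CHF → SEK:
SEK 2,843,000.00 × 8.5407 (sell SEK at bid) = INR 24,281,210.10
INR 24,281,210.10 ÷ 88.945 (buy CHF at ask) = CHF 272,991.29
CHF 272,991.29 × 10.465 (sell CHF at bid) = SEK 2,856,853.83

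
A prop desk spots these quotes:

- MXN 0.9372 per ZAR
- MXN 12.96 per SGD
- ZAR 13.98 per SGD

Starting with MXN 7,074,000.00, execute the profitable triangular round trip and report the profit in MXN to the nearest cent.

Profit: MXN 77,538.90

Profitable loop is MXN → SGD → ZAR → MXN:
MXN 7,074,000.00 ÷ 12.96 = SGD 545,833.33
SGD 545,833.33 × 13.98 = ZAR 7,630,750.00
ZAR 7,630,750.00 × 0.9372 = MXN 7,151,538.90
Profit = MXN 7,151,538.90 − MXN 7,074,000.00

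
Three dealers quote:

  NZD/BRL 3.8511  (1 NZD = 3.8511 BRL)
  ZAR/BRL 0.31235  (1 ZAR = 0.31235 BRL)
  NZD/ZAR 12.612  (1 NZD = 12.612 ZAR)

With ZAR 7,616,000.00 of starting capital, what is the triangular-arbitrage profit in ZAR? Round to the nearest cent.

Profit: ZAR 174,540.90

Profitable loop is ZAR → BRL → NZD → ZAR:
ZAR 7,616,000.00 × 0.31235 = BRL 2,378,857.60
BRL 2,378,857.60 ÷ 3.8511 = NZD 617,708.60
NZD 617,708.60 × 12.612 = ZAR 7,790,540.90
Profit = ZAR 7,790,540.90 − ZAR 7,616,000.00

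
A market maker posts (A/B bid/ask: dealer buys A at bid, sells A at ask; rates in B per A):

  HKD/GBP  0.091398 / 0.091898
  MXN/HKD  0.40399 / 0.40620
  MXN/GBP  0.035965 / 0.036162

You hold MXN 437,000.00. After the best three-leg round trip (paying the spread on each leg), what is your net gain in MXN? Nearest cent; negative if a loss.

Best loop MXN → HKD → GBP → MXN:
MXN 437,000.00 × 0.40399 (sell MXN at bid) = HKD 176,543.63
HKD 176,543.63 × 0.091398 (sell HKD at bid) = GBP 16,135.73
GBP 16,135.73 ÷ 0.036162 (buy MXN at ask) = MXN 446,206.92

Net profit: MXN 9,206.92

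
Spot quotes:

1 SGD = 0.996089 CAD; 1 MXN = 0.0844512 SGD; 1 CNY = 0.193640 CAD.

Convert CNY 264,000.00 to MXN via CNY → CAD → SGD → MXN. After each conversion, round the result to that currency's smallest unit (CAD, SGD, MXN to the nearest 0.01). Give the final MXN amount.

CNY 264,000.00 × 0.193640 = CAD 51,120.96
CAD 51,120.96 ÷ 0.996089 = SGD 51,321.68
SGD 51,321.68 ÷ 0.0844512 = MXN 607,708.12

MXN 607,708.12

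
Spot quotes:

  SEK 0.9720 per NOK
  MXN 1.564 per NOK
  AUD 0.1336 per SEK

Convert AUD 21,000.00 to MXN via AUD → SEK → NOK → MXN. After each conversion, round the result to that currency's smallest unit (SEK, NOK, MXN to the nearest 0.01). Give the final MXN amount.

MXN 252,920.09

AUD 21,000.00 ÷ 0.1336 = SEK 157,185.63
SEK 157,185.63 ÷ 0.9720 = NOK 161,713.61
NOK 161,713.61 × 1.564 = MXN 252,920.09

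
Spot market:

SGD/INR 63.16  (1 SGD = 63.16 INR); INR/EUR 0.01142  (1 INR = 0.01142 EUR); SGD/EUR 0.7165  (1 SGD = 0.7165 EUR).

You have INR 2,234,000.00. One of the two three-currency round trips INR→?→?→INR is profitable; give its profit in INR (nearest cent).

Profit: INR 14,926.18

Profitable loop is INR → EUR → SGD → INR:
INR 2,234,000.00 × 0.01142 = EUR 25,512.28
EUR 25,512.28 ÷ 0.7165 = SGD 35,606.81
SGD 35,606.81 × 63.16 = INR 2,248,926.18
Profit = INR 2,248,926.18 − INR 2,234,000.00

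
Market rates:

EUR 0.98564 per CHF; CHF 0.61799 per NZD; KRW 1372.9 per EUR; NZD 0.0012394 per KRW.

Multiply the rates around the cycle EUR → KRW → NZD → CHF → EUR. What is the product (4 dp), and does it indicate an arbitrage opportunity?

1.0365 (arbitrage exists)

Around EUR → KRW → NZD → CHF → EUR: 1 × 1372.9 × 0.0012394 × 0.61799 × 0.98564 = 1.036454
Product > 1; profitable direction is EUR → KRW → NZD → CHF → EUR.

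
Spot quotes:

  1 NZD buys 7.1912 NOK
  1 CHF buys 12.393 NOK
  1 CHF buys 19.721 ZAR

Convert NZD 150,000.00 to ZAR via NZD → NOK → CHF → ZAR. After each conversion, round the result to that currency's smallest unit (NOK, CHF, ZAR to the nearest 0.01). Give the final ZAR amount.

NZD 150,000.00 × 7.1912 = NOK 1,078,680.00
NOK 1,078,680.00 ÷ 12.393 = CHF 87,039.46
CHF 87,039.46 × 19.721 = ZAR 1,716,505.19

ZAR 1,716,505.19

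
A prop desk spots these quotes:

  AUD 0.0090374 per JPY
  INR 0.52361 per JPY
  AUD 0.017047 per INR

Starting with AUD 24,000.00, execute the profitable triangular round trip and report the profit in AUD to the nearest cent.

Profit: AUD 299.58

Profitable loop is AUD → INR → JPY → AUD:
AUD 24,000.00 ÷ 0.017047 = INR 1,407,872.35
INR 1,407,872.35 ÷ 0.52361 = JPY 2,688,780
JPY 2,688,780 × 0.0090374 = AUD 24,299.58
Profit = AUD 24,299.58 − AUD 24,000.00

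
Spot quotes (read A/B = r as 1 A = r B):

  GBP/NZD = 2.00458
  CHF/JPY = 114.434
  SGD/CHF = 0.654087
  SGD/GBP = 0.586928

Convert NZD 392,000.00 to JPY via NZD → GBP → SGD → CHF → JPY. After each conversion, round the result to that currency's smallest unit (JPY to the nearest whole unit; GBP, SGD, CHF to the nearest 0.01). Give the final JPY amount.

JPY 24,938,392

NZD 392,000.00 ÷ 2.00458 = GBP 195,552.19
GBP 195,552.19 ÷ 0.586928 = SGD 333,179.18
SGD 333,179.18 × 0.654087 = CHF 217,928.17
CHF 217,928.17 × 114.434 = JPY 24,938,392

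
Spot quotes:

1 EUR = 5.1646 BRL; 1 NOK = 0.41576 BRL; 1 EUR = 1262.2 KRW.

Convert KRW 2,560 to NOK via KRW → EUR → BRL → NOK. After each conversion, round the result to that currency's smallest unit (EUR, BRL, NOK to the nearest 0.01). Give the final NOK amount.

KRW 2,560 ÷ 1262.2 = EUR 2.03
EUR 2.03 × 5.1646 = BRL 10.48
BRL 10.48 ÷ 0.41576 = NOK 25.21

NOK 25.21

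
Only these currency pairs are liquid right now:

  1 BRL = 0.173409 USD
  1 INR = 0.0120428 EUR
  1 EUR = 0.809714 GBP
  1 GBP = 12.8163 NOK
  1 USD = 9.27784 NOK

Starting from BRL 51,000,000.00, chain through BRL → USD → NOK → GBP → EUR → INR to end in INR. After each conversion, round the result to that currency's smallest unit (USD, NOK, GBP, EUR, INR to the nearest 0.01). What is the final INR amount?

BRL 51,000,000.00 × 0.173409 = USD 8,843,859.00
USD 8,843,859.00 × 9.27784 = NOK 82,051,908.78
NOK 82,051,908.78 ÷ 12.8163 = GBP 6,402,152.63
GBP 6,402,152.63 ÷ 0.809714 = EUR 7,906,683.88
EUR 7,906,683.88 ÷ 0.0120428 = INR 656,548,633.21

INR 656,548,633.21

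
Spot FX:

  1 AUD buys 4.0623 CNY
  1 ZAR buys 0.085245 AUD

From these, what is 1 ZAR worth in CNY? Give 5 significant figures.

1 ZAR × 0.085245 = 0.085245 AUD
0.085245 AUD × 4.0623 = 0.346291 CNY

ZAR/CNY = 0.34629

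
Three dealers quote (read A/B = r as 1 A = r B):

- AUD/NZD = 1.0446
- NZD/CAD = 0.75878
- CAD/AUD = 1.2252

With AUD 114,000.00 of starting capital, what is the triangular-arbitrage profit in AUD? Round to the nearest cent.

Profit: AUD 3,390.23

Profitable loop is AUD → CAD → NZD → AUD:
AUD 114,000.00 ÷ 1.2252 = CAD 93,046.03
CAD 93,046.03 ÷ 0.75878 = NZD 122,625.84
NZD 122,625.84 ÷ 1.0446 = AUD 117,390.23
Profit = AUD 117,390.23 − AUD 114,000.00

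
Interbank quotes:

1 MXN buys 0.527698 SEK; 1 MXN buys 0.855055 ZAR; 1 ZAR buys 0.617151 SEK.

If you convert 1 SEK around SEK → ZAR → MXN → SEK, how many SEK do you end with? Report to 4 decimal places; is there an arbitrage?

Around SEK → ZAR → MXN → SEK: 1 ÷ 0.617151 ÷ 0.855055 × 0.527698 = 1.000000
Product ≈ 1 (deviation 0.000%, within rounding noise).

1.0000 (no arbitrage)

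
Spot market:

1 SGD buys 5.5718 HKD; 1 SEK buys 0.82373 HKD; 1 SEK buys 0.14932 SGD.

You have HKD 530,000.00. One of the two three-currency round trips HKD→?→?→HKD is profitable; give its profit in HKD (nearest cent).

Profitable loop is HKD → SEK → SGD → HKD:
HKD 530,000.00 ÷ 0.82373 = SEK 643,414.71
SEK 643,414.71 × 0.14932 = SGD 96,074.68
SGD 96,074.68 × 5.5718 = HKD 535,308.93
Profit = HKD 535,308.93 − HKD 530,000.00

Profit: HKD 5,308.93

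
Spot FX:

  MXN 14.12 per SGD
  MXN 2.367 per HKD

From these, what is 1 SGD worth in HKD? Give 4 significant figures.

SGD/HKD = 5.965

1 SGD × 14.12 = 14.12 MXN
14.12 MXN ÷ 2.367 = 5.96536 HKD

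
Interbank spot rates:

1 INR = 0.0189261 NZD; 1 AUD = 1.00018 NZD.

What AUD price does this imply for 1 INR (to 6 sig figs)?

1 INR × 0.0189261 = 0.0189261 NZD
0.0189261 NZD ÷ 1.00018 = 0.0189227 AUD

INR/AUD = 0.0189227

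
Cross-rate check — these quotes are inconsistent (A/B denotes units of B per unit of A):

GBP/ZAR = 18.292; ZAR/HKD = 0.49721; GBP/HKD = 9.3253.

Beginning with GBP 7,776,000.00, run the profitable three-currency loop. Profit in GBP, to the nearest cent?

Profitable loop is GBP → HKD → ZAR → GBP:
GBP 7,776,000.00 × 9.3253 = HKD 72,513,532.80
HKD 72,513,532.80 ÷ 0.49721 = ZAR 145,840,857.59
ZAR 145,840,857.59 ÷ 18.292 = GBP 7,972,931.20
Profit = GBP 7,972,931.20 − GBP 7,776,000.00

Profit: GBP 196,931.20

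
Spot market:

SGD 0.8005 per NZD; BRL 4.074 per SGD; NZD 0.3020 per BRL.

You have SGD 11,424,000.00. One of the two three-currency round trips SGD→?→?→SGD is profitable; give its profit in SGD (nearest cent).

Profit: SGD 175,222.80

Profitable loop is SGD → NZD → BRL → SGD:
SGD 11,424,000.00 ÷ 0.8005 = NZD 14,271,080.57
NZD 14,271,080.57 ÷ 0.3020 = BRL 47,255,233.69
BRL 47,255,233.69 ÷ 4.074 = SGD 11,599,222.80
Profit = SGD 11,599,222.80 − SGD 11,424,000.00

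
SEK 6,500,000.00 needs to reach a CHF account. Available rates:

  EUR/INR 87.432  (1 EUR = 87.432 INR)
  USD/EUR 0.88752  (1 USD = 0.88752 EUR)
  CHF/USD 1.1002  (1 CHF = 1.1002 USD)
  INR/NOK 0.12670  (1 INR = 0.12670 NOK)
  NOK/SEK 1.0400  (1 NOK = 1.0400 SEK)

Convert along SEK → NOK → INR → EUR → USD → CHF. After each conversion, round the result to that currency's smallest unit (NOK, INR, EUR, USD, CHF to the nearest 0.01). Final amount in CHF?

CHF 577,807.53

SEK 6,500,000.00 ÷ 1.0400 = NOK 6,250,000.00
NOK 6,250,000.00 ÷ 0.12670 = INR 49,329,123.91
INR 49,329,123.91 ÷ 87.432 = EUR 564,199.88
EUR 564,199.88 ÷ 0.88752 = USD 635,703.85
USD 635,703.85 ÷ 1.1002 = CHF 577,807.53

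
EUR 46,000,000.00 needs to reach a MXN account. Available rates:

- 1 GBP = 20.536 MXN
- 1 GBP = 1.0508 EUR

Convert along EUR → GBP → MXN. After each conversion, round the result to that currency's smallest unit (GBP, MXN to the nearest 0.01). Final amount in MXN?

MXN 898,987,438.21

EUR 46,000,000.00 ÷ 1.0508 = GBP 43,776,170.54
GBP 43,776,170.54 × 20.536 = MXN 898,987,438.21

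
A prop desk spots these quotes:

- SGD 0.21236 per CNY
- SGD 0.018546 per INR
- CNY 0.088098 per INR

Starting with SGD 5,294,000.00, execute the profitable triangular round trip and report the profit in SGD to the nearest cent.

Profit: SGD 46,383.52

Profitable loop is SGD → INR → CNY → SGD:
SGD 5,294,000.00 ÷ 0.018546 = INR 285,452,388.66
INR 285,452,388.66 × 0.088098 = CNY 25,147,784.54
CNY 25,147,784.54 × 0.21236 = SGD 5,340,383.52
Profit = SGD 5,340,383.52 − SGD 5,294,000.00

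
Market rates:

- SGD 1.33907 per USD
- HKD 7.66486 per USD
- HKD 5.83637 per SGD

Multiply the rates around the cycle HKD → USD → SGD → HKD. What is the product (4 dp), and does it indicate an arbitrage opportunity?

Around HKD → USD → SGD → HKD: 1 ÷ 7.66486 × 1.33907 × 5.83637 = 1.019628
Product > 1; profitable direction is HKD → USD → SGD → HKD.

1.0196 (arbitrage exists)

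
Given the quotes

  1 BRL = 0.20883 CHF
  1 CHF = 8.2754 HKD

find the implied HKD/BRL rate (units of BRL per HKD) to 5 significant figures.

HKD/BRL = 0.57865

1 HKD ÷ 8.2754 = 0.12084 CHF
0.12084 CHF ÷ 0.20883 = 0.578653 BRL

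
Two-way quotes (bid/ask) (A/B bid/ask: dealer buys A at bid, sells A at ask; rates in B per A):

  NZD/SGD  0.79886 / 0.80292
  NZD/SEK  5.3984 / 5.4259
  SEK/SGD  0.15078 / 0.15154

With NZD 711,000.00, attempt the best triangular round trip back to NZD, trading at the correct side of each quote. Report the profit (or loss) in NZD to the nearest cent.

Best loop NZD → SEK → SGD → NZD:
NZD 711,000.00 × 5.3984 (sell NZD at bid) = SEK 3,838,262.40
SEK 3,838,262.40 × 0.15078 (sell SEK at bid) = SGD 578,733.20
SGD 578,733.20 ÷ 0.80292 (buy NZD at ask) = NZD 720,785.64

Net profit: NZD 9,785.64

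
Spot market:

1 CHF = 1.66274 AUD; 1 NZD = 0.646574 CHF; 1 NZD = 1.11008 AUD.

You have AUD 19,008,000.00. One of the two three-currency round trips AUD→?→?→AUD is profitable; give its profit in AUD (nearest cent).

Profit: AUD 618,737.77

Profitable loop is AUD → CHF → NZD → AUD:
AUD 19,008,000.00 ÷ 1.66274 = CHF 11,431,733.16
CHF 11,431,733.16 ÷ 0.646574 = NZD 17,680,471.47
NZD 17,680,471.47 × 1.11008 = AUD 19,626,737.77
Profit = AUD 19,626,737.77 − AUD 19,008,000.00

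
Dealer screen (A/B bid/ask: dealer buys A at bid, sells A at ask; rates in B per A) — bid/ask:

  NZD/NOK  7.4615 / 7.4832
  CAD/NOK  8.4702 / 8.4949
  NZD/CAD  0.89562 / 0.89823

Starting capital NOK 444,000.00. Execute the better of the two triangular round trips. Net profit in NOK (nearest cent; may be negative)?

Net profit: NOK 6,104.20

Best loop NOK → NZD → CAD → NOK:
NOK 444,000.00 ÷ 7.4832 (buy NZD at ask) = NZD 59,332.91
NZD 59,332.91 × 0.89562 (sell NZD at bid) = CAD 53,139.74
CAD 53,139.74 × 8.4702 (sell CAD at bid) = NOK 450,104.20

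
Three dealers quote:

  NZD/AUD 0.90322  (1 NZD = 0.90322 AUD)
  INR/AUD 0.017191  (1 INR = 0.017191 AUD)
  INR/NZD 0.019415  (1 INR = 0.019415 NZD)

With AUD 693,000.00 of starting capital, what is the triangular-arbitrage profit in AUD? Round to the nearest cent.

Profitable loop is AUD → INR → NZD → AUD:
AUD 693,000.00 ÷ 0.017191 = INR 40,311,791.05
INR 40,311,791.05 × 0.019415 = NZD 782,653.42
NZD 782,653.42 × 0.90322 = AUD 706,908.22
Profit = AUD 706,908.22 − AUD 693,000.00

Profit: AUD 13,908.22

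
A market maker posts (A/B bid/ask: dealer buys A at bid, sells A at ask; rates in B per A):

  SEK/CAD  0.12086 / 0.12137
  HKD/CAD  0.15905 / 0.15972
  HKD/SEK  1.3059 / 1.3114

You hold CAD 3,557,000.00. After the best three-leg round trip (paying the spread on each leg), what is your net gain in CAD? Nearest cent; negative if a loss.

Net result: CAD -2,561.48 (no profitable arbitrage after spreads)

Best loop CAD → SEK → HKD → CAD:
CAD 3,557,000.00 ÷ 0.12137 (buy SEK at ask) = SEK 29,307,077.53
SEK 29,307,077.53 ÷ 1.3114 (buy HKD at ask) = HKD 22,347,931.62
HKD 22,347,931.62 × 0.15905 (sell HKD at bid) = CAD 3,554,438.52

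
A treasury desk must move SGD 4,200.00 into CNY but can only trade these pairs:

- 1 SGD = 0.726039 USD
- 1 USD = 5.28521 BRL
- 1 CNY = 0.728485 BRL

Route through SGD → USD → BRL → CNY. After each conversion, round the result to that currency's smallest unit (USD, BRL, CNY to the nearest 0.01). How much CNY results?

CNY 22,123.32

SGD 4,200.00 × 0.726039 = USD 3,049.36
USD 3,049.36 × 5.28521 = BRL 16,116.51
BRL 16,116.51 ÷ 0.728485 = CNY 22,123.32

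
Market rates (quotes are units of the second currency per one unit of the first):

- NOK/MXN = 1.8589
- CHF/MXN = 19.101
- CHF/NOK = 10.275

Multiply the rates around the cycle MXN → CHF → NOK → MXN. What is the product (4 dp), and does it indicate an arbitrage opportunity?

Around MXN → CHF → NOK → MXN: 1 ÷ 19.101 × 10.275 × 1.8589 = 0.999958
Product ≈ 1 (deviation 0.004%, within rounding noise).

1.0000 (no arbitrage)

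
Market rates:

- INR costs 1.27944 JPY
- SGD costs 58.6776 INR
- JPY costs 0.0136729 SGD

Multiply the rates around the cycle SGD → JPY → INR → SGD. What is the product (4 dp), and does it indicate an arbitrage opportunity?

0.9742 (arbitrage exists)

Around SGD → JPY → INR → SGD: 1 ÷ 0.0136729 ÷ 1.27944 ÷ 58.6776 = 0.974198
Product < 1; profitable direction is SGD → INR → JPY → SGD.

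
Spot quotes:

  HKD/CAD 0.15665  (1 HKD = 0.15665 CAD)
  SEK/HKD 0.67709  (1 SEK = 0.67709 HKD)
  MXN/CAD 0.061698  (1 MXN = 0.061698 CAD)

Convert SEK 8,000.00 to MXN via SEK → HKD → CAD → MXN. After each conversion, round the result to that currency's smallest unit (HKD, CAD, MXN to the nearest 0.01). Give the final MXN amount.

SEK 8,000.00 × 0.67709 = HKD 5,416.72
HKD 5,416.72 × 0.15665 = CAD 848.53
CAD 848.53 ÷ 0.061698 = MXN 13,752.96

MXN 13,752.96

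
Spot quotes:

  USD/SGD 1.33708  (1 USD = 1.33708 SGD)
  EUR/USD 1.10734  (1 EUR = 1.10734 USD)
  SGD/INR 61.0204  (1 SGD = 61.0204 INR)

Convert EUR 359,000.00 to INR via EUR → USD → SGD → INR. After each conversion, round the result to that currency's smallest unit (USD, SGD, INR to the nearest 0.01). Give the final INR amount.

EUR 359,000.00 × 1.10734 = USD 397,535.06
USD 397,535.06 × 1.33708 = SGD 531,536.18
SGD 531,536.18 × 61.0204 = INR 32,434,550.32

INR 32,434,550.32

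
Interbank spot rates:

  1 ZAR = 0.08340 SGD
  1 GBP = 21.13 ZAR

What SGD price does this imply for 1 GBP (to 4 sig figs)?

1 GBP × 21.13 = 21.13 ZAR
21.13 ZAR × 0.08340 = 1.76224 SGD

GBP/SGD = 1.762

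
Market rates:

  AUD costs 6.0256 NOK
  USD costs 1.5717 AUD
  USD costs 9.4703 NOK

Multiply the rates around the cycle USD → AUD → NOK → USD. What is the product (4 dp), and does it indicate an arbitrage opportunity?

Around USD → AUD → NOK → USD: 1 × 1.5717 × 6.0256 ÷ 9.4703 = 1.000014
Product ≈ 1 (deviation 0.001%, within rounding noise).

1.0000 (no arbitrage)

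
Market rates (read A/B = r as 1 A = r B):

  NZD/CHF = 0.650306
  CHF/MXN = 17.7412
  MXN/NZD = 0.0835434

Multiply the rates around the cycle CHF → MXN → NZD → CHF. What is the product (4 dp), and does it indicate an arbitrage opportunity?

Around CHF → MXN → NZD → CHF: 1 × 17.7412 × 0.0835434 × 0.650306 = 0.963858
Product < 1; profitable direction is CHF → NZD → MXN → CHF.

0.9639 (arbitrage exists)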